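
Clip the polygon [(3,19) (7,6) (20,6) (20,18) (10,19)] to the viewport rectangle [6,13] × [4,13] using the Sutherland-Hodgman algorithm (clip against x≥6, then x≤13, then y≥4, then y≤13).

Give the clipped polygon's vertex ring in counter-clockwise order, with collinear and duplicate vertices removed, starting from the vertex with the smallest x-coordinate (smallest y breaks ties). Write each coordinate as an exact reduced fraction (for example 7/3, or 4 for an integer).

Clipped polygon: [(6,37/4) (7,6) (13,6) (13,13) (6,13)]

1. After x ≥ 6: [(6,19) (6,37/4) (7,6) (20,6) (20,18) (10,19)]
2. After x ≤ 13: [(6,19) (6,37/4) (7,6) (13,6) (13,187/10) (10,19)]
3. After y ≥ 4: [(6,19) (6,37/4) (7,6) (13,6) (13,187/10) (10,19)]
4. After y ≤ 13: [(6,13) (6,37/4) (7,6) (13,6) (13,13)]
5. Canonical ring: [(6,37/4) (7,6) (13,6) (13,13) (6,13)]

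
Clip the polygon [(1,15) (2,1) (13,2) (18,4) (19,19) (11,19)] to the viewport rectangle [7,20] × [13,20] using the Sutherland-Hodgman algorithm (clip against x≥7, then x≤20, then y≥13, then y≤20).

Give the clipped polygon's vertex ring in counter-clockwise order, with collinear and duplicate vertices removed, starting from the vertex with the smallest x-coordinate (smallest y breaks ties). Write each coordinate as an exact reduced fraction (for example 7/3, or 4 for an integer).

1. After x ≥ 7: [(7,87/5) (7,16/11) (13,2) (18,4) (19,19) (11,19)]
2. After x ≤ 20: [(7,87/5) (7,16/11) (13,2) (18,4) (19,19) (11,19)]
3. After y ≥ 13: [(7,87/5) (7,13) (93/5,13) (19,19) (11,19)]
4. After y ≤ 20: [(7,87/5) (7,13) (93/5,13) (19,19) (11,19)]
5. Canonical ring: [(7,13) (93/5,13) (19,19) (11,19) (7,87/5)]

Clipped polygon: [(7,13) (93/5,13) (19,19) (11,19) (7,87/5)]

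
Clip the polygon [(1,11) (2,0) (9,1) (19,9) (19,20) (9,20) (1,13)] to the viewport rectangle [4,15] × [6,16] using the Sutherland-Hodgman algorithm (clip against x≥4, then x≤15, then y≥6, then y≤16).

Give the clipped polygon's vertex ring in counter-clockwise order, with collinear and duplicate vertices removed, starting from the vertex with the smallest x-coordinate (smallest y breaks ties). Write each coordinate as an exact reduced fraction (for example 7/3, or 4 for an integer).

1. After x ≥ 4: [(4,2/7) (9,1) (19,9) (19,20) (9,20) (4,125/8)]
2. After x ≤ 15: [(4,2/7) (9,1) (15,29/5) (15,20) (9,20) (4,125/8)]
3. After y ≥ 6: [(4,6) (15,6) (15,20) (9,20) (4,125/8)]
4. After y ≤ 16: [(4,6) (15,6) (15,16) (31/7,16) (4,125/8)]
5. Canonical ring: [(4,6) (15,6) (15,16) (31/7,16) (4,125/8)]

Clipped polygon: [(4,6) (15,6) (15,16) (31/7,16) (4,125/8)]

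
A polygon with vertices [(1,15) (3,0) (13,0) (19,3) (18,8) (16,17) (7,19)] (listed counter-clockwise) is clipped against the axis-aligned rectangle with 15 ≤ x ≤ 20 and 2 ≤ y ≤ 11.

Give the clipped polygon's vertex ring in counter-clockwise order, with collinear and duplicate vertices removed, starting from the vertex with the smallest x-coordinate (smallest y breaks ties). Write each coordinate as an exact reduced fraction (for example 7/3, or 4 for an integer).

1. After x ≥ 15: [(15,1) (19,3) (18,8) (16,17) (15,155/9)]
2. After x ≤ 20: [(15,1) (19,3) (18,8) (16,17) (15,155/9)]
3. After y ≥ 2: [(15,2) (17,2) (19,3) (18,8) (16,17) (15,155/9)]
4. After y ≤ 11: [(15,11) (15,2) (17,2) (19,3) (18,8) (52/3,11)]
5. Canonical ring: [(15,2) (17,2) (19,3) (18,8) (52/3,11) (15,11)]

Clipped polygon: [(15,2) (17,2) (19,3) (18,8) (52/3,11) (15,11)]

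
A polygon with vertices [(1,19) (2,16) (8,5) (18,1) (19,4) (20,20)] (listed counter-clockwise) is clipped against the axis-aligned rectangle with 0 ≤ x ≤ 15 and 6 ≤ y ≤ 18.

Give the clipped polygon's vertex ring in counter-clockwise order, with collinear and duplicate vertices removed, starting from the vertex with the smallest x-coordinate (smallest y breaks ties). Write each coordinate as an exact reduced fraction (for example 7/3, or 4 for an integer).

1. After x ≥ 0: [(1,19) (2,16) (8,5) (18,1) (19,4) (20,20)]
2. After x ≤ 15: [(15,375/19) (1,19) (2,16) (8,5) (15,11/5)]
3. After y ≥ 6: [(15,6) (15,375/19) (1,19) (2,16) (82/11,6)]
4. After y ≤ 18: [(15,6) (15,18) (4/3,18) (2,16) (82/11,6)]
5. Canonical ring: [(4/3,18) (2,16) (82/11,6) (15,6) (15,18)]

Clipped polygon: [(4/3,18) (2,16) (82/11,6) (15,6) (15,18)]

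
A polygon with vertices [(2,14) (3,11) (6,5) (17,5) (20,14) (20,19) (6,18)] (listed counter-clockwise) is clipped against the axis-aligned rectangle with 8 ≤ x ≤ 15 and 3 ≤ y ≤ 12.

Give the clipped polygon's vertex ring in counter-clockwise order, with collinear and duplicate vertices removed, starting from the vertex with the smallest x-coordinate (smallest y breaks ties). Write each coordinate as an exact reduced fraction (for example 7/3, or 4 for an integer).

1. After x ≥ 8: [(8,5) (17,5) (20,14) (20,19) (8,127/7)]
2. After x ≤ 15: [(8,5) (15,5) (15,261/14) (8,127/7)]
3. After y ≥ 3: [(8,5) (15,5) (15,261/14) (8,127/7)]
4. After y ≤ 12: [(8,12) (8,5) (15,5) (15,12)]
5. Canonical ring: [(8,5) (15,5) (15,12) (8,12)]

Clipped polygon: [(8,5) (15,5) (15,12) (8,12)]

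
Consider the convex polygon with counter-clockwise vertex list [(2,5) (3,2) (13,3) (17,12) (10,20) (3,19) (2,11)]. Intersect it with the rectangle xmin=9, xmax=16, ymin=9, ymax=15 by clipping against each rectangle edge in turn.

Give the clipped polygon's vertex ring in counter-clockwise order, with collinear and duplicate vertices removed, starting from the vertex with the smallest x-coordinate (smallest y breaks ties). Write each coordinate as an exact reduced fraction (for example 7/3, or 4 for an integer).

1. After x ≥ 9: [(9,13/5) (13,3) (17,12) (10,20) (9,139/7)]
2. After x ≤ 16: [(9,13/5) (13,3) (16,39/4) (16,92/7) (10,20) (9,139/7)]
3. After y ≥ 9: [(9,9) (47/3,9) (16,39/4) (16,92/7) (10,20) (9,139/7)]
4. After y ≤ 15: [(9,15) (9,9) (47/3,9) (16,39/4) (16,92/7) (115/8,15)]
5. Canonical ring: [(9,9) (47/3,9) (16,39/4) (16,92/7) (115/8,15) (9,15)]

Clipped polygon: [(9,9) (47/3,9) (16,39/4) (16,92/7) (115/8,15) (9,15)]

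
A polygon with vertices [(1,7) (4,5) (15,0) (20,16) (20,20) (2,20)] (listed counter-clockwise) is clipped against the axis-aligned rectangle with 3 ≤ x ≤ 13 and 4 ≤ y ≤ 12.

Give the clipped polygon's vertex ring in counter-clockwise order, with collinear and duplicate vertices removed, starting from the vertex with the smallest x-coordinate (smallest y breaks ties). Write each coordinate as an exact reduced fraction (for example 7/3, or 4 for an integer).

1. After x ≥ 3: [(3,17/3) (4,5) (15,0) (20,16) (20,20) (3,20)]
2. After x ≤ 13: [(3,17/3) (4,5) (13,10/11) (13,20) (3,20)]
3. After y ≥ 4: [(3,17/3) (4,5) (31/5,4) (13,4) (13,20) (3,20)]
4. After y ≤ 12: [(3,12) (3,17/3) (4,5) (31/5,4) (13,4) (13,12)]
5. Canonical ring: [(3,17/3) (4,5) (31/5,4) (13,4) (13,12) (3,12)]

Clipped polygon: [(3,17/3) (4,5) (31/5,4) (13,4) (13,12) (3,12)]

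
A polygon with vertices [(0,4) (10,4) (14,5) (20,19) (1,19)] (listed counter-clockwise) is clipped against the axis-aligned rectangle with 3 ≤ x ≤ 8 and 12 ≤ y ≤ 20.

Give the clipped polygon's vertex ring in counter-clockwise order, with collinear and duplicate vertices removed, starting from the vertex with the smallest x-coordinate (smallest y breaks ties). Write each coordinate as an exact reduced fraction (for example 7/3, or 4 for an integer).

Clipped polygon: [(3,12) (8,12) (8,19) (3,19)]

1. After x ≥ 3: [(3,4) (10,4) (14,5) (20,19) (3,19)]
2. After x ≤ 8: [(3,4) (8,4) (8,19) (3,19)]
3. After y ≥ 12: [(3,12) (8,12) (8,19) (3,19)]
4. After y ≤ 20: [(3,12) (8,12) (8,19) (3,19)]
5. Canonical ring: [(3,12) (8,12) (8,19) (3,19)]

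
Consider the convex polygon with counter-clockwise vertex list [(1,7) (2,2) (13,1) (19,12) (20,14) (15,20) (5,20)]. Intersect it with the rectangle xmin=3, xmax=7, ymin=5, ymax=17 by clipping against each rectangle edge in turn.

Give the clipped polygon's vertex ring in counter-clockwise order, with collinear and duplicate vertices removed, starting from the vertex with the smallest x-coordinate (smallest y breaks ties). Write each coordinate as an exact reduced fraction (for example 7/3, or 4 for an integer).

Clipped polygon: [(3,5) (7,5) (7,17) (53/13,17) (3,27/2)]

1. After x ≥ 3: [(3,27/2) (3,21/11) (13,1) (19,12) (20,14) (15,20) (5,20)]
2. After x ≤ 7: [(3,27/2) (3,21/11) (7,17/11) (7,20) (5,20)]
3. After y ≥ 5: [(3,27/2) (3,5) (7,5) (7,20) (5,20)]
4. After y ≤ 17: [(53/13,17) (3,27/2) (3,5) (7,5) (7,17)]
5. Canonical ring: [(3,5) (7,5) (7,17) (53/13,17) (3,27/2)]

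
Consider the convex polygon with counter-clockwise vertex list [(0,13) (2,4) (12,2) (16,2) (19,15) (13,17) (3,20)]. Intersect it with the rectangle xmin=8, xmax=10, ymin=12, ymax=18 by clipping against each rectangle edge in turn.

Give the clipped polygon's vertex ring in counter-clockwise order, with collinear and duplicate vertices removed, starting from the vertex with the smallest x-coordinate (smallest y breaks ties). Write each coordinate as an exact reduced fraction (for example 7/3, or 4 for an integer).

1. After x ≥ 8: [(8,14/5) (12,2) (16,2) (19,15) (13,17) (8,37/2)]
2. After x ≤ 10: [(8,14/5) (10,12/5) (10,179/10) (8,37/2)]
3. After y ≥ 12: [(8,12) (10,12) (10,179/10) (8,37/2)]
4. After y ≤ 18: [(8,18) (8,12) (10,12) (10,179/10) (29/3,18)]
5. Canonical ring: [(8,12) (10,12) (10,179/10) (29/3,18) (8,18)]

Clipped polygon: [(8,12) (10,12) (10,179/10) (29/3,18) (8,18)]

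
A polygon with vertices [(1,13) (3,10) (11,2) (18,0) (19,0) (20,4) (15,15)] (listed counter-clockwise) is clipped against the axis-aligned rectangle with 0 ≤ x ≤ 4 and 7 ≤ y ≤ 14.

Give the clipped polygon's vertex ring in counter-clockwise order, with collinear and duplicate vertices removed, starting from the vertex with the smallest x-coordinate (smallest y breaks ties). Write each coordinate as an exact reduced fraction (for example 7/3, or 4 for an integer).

Clipped polygon: [(1,13) (3,10) (4,9) (4,94/7)]

1. After x ≥ 0: [(1,13) (3,10) (11,2) (18,0) (19,0) (20,4) (15,15)]
2. After x ≤ 4: [(4,94/7) (1,13) (3,10) (4,9)]
3. After y ≥ 7: [(4,94/7) (1,13) (3,10) (4,9)]
4. After y ≤ 14: [(4,94/7) (1,13) (3,10) (4,9)]
5. Canonical ring: [(1,13) (3,10) (4,9) (4,94/7)]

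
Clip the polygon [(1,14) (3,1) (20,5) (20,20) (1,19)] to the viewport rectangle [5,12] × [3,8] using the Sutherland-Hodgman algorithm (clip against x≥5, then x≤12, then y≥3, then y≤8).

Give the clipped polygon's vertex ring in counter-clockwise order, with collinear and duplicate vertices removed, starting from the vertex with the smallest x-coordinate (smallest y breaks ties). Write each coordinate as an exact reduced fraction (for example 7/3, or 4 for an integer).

Clipped polygon: [(5,3) (23/2,3) (12,53/17) (12,8) (5,8)]

1. After x ≥ 5: [(5,25/17) (20,5) (20,20) (5,365/19)]
2. After x ≤ 12: [(5,25/17) (12,53/17) (12,372/19) (5,365/19)]
3. After y ≥ 3: [(5,3) (23/2,3) (12,53/17) (12,372/19) (5,365/19)]
4. After y ≤ 8: [(5,8) (5,3) (23/2,3) (12,53/17) (12,8)]
5. Canonical ring: [(5,3) (23/2,3) (12,53/17) (12,8) (5,8)]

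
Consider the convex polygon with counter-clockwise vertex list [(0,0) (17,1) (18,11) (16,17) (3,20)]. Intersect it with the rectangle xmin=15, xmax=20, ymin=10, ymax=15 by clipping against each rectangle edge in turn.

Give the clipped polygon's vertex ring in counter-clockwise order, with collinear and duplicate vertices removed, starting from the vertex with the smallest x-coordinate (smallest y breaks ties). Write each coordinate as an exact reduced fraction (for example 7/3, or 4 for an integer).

1. After x ≥ 15: [(15,15/17) (17,1) (18,11) (16,17) (15,224/13)]
2. After x ≤ 20: [(15,15/17) (17,1) (18,11) (16,17) (15,224/13)]
3. After y ≥ 10: [(15,10) (179/10,10) (18,11) (16,17) (15,224/13)]
4. After y ≤ 15: [(15,15) (15,10) (179/10,10) (18,11) (50/3,15)]
5. Canonical ring: [(15,10) (179/10,10) (18,11) (50/3,15) (15,15)]

Clipped polygon: [(15,10) (179/10,10) (18,11) (50/3,15) (15,15)]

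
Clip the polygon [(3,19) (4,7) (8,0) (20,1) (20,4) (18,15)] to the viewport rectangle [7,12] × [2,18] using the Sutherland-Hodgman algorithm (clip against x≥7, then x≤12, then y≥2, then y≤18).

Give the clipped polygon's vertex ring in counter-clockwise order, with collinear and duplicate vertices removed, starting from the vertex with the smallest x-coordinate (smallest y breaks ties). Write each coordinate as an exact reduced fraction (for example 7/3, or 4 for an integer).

Clipped polygon: [(7,2) (12,2) (12,83/5) (7,269/15)]

1. After x ≥ 7: [(7,269/15) (7,7/4) (8,0) (20,1) (20,4) (18,15)]
2. After x ≤ 12: [(12,83/5) (7,269/15) (7,7/4) (8,0) (12,1/3)]
3. After y ≥ 2: [(12,2) (12,83/5) (7,269/15) (7,2)]
4. After y ≤ 18: [(12,2) (12,83/5) (7,269/15) (7,2)]
5. Canonical ring: [(7,2) (12,2) (12,83/5) (7,269/15)]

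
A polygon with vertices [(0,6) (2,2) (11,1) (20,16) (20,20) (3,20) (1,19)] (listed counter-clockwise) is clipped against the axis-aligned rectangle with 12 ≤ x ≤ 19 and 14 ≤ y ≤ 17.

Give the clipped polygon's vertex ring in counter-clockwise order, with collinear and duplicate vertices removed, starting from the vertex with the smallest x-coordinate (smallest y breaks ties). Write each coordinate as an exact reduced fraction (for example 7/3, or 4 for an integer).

1. After x ≥ 12: [(12,8/3) (20,16) (20,20) (12,20)]
2. After x ≤ 19: [(12,8/3) (19,43/3) (19,20) (12,20)]
3. After y ≥ 14: [(12,14) (94/5,14) (19,43/3) (19,20) (12,20)]
4. After y ≤ 17: [(12,17) (12,14) (94/5,14) (19,43/3) (19,17)]
5. Canonical ring: [(12,14) (94/5,14) (19,43/3) (19,17) (12,17)]

Clipped polygon: [(12,14) (94/5,14) (19,43/3) (19,17) (12,17)]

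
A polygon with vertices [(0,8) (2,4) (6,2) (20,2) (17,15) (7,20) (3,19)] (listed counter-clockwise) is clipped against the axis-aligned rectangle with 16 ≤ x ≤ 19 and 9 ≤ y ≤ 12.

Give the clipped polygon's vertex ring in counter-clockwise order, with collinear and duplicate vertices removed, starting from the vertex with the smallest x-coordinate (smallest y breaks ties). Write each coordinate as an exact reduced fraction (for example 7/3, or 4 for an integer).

1. After x ≥ 16: [(16,2) (20,2) (17,15) (16,31/2)]
2. After x ≤ 19: [(16,2) (19,2) (19,19/3) (17,15) (16,31/2)]
3. After y ≥ 9: [(16,9) (239/13,9) (17,15) (16,31/2)]
4. After y ≤ 12: [(16,12) (16,9) (239/13,9) (230/13,12)]
5. Canonical ring: [(16,9) (239/13,9) (230/13,12) (16,12)]

Clipped polygon: [(16,9) (239/13,9) (230/13,12) (16,12)]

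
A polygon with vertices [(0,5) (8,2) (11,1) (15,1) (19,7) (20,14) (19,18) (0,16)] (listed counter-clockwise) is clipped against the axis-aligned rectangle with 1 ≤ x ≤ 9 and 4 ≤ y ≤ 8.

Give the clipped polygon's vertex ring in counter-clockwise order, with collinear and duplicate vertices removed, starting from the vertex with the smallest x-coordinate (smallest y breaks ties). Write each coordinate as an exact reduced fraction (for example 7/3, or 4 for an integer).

Clipped polygon: [(1,37/8) (8/3,4) (9,4) (9,8) (1,8)]

1. After x ≥ 1: [(1,37/8) (8,2) (11,1) (15,1) (19,7) (20,14) (19,18) (1,306/19)]
2. After x ≤ 9: [(1,37/8) (8,2) (9,5/3) (9,322/19) (1,306/19)]
3. After y ≥ 4: [(1,37/8) (8/3,4) (9,4) (9,322/19) (1,306/19)]
4. After y ≤ 8: [(1,8) (1,37/8) (8/3,4) (9,4) (9,8)]
5. Canonical ring: [(1,37/8) (8/3,4) (9,4) (9,8) (1,8)]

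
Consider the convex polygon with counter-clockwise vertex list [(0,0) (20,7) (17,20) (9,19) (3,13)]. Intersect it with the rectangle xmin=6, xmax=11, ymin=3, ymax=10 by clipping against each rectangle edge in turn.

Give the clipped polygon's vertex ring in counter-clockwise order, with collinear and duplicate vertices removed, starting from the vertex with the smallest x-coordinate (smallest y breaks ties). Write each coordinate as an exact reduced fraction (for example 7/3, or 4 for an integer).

Clipped polygon: [(6,3) (60/7,3) (11,77/20) (11,10) (6,10)]

1. After x ≥ 6: [(6,21/10) (20,7) (17,20) (9,19) (6,16)]
2. After x ≤ 11: [(6,21/10) (11,77/20) (11,77/4) (9,19) (6,16)]
3. After y ≥ 3: [(6,3) (60/7,3) (11,77/20) (11,77/4) (9,19) (6,16)]
4. After y ≤ 10: [(6,10) (6,3) (60/7,3) (11,77/20) (11,10)]
5. Canonical ring: [(6,3) (60/7,3) (11,77/20) (11,10) (6,10)]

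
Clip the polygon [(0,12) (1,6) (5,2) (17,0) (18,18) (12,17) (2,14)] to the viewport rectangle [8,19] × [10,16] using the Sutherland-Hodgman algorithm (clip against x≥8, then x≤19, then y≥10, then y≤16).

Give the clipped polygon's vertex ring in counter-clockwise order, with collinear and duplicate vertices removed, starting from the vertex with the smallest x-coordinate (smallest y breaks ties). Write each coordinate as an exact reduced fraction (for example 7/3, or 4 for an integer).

Clipped polygon: [(8,10) (158/9,10) (161/9,16) (26/3,16) (8,79/5)]

1. After x ≥ 8: [(8,3/2) (17,0) (18,18) (12,17) (8,79/5)]
2. After x ≤ 19: [(8,3/2) (17,0) (18,18) (12,17) (8,79/5)]
3. After y ≥ 10: [(8,10) (158/9,10) (18,18) (12,17) (8,79/5)]
4. After y ≤ 16: [(8,10) (158/9,10) (161/9,16) (26/3,16) (8,79/5)]
5. Canonical ring: [(8,10) (158/9,10) (161/9,16) (26/3,16) (8,79/5)]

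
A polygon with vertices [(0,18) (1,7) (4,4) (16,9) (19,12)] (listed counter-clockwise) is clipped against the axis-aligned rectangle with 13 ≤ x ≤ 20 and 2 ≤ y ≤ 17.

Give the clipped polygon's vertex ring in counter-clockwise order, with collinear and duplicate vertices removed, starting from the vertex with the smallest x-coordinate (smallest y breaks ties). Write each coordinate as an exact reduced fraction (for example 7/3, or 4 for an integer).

1. After x ≥ 13: [(13,264/19) (13,31/4) (16,9) (19,12)]
2. After x ≤ 20: [(13,264/19) (13,31/4) (16,9) (19,12)]
3. After y ≥ 2: [(13,264/19) (13,31/4) (16,9) (19,12)]
4. After y ≤ 17: [(13,264/19) (13,31/4) (16,9) (19,12)]
5. Canonical ring: [(13,31/4) (16,9) (19,12) (13,264/19)]

Clipped polygon: [(13,31/4) (16,9) (19,12) (13,264/19)]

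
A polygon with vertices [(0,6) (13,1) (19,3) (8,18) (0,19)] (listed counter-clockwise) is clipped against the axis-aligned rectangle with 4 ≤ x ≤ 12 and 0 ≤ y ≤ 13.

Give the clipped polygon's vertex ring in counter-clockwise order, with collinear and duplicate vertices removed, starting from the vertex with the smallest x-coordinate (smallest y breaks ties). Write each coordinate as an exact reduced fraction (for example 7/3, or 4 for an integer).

1. After x ≥ 4: [(4,58/13) (13,1) (19,3) (8,18) (4,37/2)]
2. After x ≤ 12: [(4,58/13) (12,18/13) (12,138/11) (8,18) (4,37/2)]
3. After y ≥ 0: [(4,58/13) (12,18/13) (12,138/11) (8,18) (4,37/2)]
4. After y ≤ 13: [(4,13) (4,58/13) (12,18/13) (12,138/11) (35/3,13)]
5. Canonical ring: [(4,58/13) (12,18/13) (12,138/11) (35/3,13) (4,13)]

Clipped polygon: [(4,58/13) (12,18/13) (12,138/11) (35/3,13) (4,13)]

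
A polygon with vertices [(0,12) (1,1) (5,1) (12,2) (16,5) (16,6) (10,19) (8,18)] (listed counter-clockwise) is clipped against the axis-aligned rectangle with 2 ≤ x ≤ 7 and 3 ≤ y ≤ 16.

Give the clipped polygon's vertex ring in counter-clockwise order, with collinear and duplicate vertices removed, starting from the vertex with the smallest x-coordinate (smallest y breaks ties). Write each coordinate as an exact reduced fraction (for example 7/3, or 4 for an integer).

Clipped polygon: [(2,3) (7,3) (7,16) (16/3,16) (2,27/2)]

1. After x ≥ 2: [(2,27/2) (2,1) (5,1) (12,2) (16,5) (16,6) (10,19) (8,18)]
2. After x ≤ 7: [(7,69/4) (2,27/2) (2,1) (5,1) (7,9/7)]
3. After y ≥ 3: [(7,3) (7,69/4) (2,27/2) (2,3)]
4. After y ≤ 16: [(7,3) (7,16) (16/3,16) (2,27/2) (2,3)]
5. Canonical ring: [(2,3) (7,3) (7,16) (16/3,16) (2,27/2)]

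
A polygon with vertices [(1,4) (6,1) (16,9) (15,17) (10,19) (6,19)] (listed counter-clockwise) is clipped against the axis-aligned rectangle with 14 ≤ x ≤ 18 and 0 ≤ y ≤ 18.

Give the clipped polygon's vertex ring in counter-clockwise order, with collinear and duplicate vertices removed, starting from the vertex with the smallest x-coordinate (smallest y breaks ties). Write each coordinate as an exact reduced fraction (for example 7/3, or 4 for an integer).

Clipped polygon: [(14,37/5) (16,9) (15,17) (14,87/5)]

1. After x ≥ 14: [(14,37/5) (16,9) (15,17) (14,87/5)]
2. After x ≤ 18: [(14,37/5) (16,9) (15,17) (14,87/5)]
3. After y ≥ 0: [(14,37/5) (16,9) (15,17) (14,87/5)]
4. After y ≤ 18: [(14,37/5) (16,9) (15,17) (14,87/5)]
5. Canonical ring: [(14,37/5) (16,9) (15,17) (14,87/5)]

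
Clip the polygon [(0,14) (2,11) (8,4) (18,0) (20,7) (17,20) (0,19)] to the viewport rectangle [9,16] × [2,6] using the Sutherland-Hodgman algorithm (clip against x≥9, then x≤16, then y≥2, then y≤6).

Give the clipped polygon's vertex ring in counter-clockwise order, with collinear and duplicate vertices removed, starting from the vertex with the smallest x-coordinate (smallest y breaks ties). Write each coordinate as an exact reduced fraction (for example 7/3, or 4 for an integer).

1. After x ≥ 9: [(9,18/5) (18,0) (20,7) (17,20) (9,332/17)]
2. After x ≤ 16: [(9,18/5) (16,4/5) (16,339/17) (9,332/17)]
3. After y ≥ 2: [(9,18/5) (13,2) (16,2) (16,339/17) (9,332/17)]
4. After y ≤ 6: [(9,6) (9,18/5) (13,2) (16,2) (16,6)]
5. Canonical ring: [(9,18/5) (13,2) (16,2) (16,6) (9,6)]

Clipped polygon: [(9,18/5) (13,2) (16,2) (16,6) (9,6)]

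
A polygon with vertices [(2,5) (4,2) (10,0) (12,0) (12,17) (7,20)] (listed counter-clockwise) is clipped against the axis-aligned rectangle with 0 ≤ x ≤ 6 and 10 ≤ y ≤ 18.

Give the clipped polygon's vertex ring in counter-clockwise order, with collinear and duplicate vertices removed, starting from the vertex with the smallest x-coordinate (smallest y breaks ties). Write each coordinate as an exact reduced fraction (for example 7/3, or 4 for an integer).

Clipped polygon: [(11/3,10) (6,10) (6,17)]

1. After x ≥ 0: [(2,5) (4,2) (10,0) (12,0) (12,17) (7,20)]
2. After x ≤ 6: [(6,17) (2,5) (4,2) (6,4/3)]
3. After y ≥ 10: [(6,10) (6,17) (11/3,10)]
4. After y ≤ 18: [(6,10) (6,17) (11/3,10)]
5. Canonical ring: [(11/3,10) (6,10) (6,17)]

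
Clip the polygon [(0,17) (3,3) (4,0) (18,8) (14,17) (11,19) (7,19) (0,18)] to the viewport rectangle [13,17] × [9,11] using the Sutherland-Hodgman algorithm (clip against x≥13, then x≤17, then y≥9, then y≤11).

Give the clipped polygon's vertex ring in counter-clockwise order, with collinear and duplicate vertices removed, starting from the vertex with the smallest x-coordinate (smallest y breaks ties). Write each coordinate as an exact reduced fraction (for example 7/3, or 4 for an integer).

1. After x ≥ 13: [(13,36/7) (18,8) (14,17) (13,53/3)]
2. After x ≤ 17: [(13,36/7) (17,52/7) (17,41/4) (14,17) (13,53/3)]
3. After y ≥ 9: [(13,9) (17,9) (17,41/4) (14,17) (13,53/3)]
4. After y ≤ 11: [(13,11) (13,9) (17,9) (17,41/4) (50/3,11)]
5. Canonical ring: [(13,9) (17,9) (17,41/4) (50/3,11) (13,11)]

Clipped polygon: [(13,9) (17,9) (17,41/4) (50/3,11) (13,11)]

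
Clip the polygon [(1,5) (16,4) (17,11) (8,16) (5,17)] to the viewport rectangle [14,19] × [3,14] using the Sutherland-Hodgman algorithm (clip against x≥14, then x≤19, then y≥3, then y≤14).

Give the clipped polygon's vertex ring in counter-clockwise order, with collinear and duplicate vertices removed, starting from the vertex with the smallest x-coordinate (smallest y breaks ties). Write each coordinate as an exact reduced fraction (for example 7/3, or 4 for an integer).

Clipped polygon: [(14,62/15) (16,4) (17,11) (14,38/3)]

1. After x ≥ 14: [(14,62/15) (16,4) (17,11) (14,38/3)]
2. After x ≤ 19: [(14,62/15) (16,4) (17,11) (14,38/3)]
3. After y ≥ 3: [(14,62/15) (16,4) (17,11) (14,38/3)]
4. After y ≤ 14: [(14,62/15) (16,4) (17,11) (14,38/3)]
5. Canonical ring: [(14,62/15) (16,4) (17,11) (14,38/3)]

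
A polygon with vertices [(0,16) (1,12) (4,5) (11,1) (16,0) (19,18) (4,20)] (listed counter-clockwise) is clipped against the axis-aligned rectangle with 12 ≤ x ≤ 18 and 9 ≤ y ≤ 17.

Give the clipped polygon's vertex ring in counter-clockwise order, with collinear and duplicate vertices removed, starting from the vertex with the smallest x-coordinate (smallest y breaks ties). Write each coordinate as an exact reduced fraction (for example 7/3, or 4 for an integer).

1. After x ≥ 12: [(12,4/5) (16,0) (19,18) (12,284/15)]
2. After x ≤ 18: [(12,4/5) (16,0) (18,12) (18,272/15) (12,284/15)]
3. After y ≥ 9: [(12,9) (35/2,9) (18,12) (18,272/15) (12,284/15)]
4. After y ≤ 17: [(12,17) (12,9) (35/2,9) (18,12) (18,17)]
5. Canonical ring: [(12,9) (35/2,9) (18,12) (18,17) (12,17)]

Clipped polygon: [(12,9) (35/2,9) (18,12) (18,17) (12,17)]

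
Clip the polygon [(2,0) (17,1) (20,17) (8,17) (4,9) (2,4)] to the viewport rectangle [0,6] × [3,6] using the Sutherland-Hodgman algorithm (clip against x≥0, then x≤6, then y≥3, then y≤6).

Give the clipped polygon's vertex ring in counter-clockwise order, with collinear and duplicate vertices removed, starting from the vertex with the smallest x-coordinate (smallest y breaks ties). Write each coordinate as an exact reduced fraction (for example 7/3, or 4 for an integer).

1. After x ≥ 0: [(2,0) (17,1) (20,17) (8,17) (4,9) (2,4)]
2. After x ≤ 6: [(2,0) (6,4/15) (6,13) (4,9) (2,4)]
3. After y ≥ 3: [(2,3) (6,3) (6,13) (4,9) (2,4)]
4. After y ≤ 6: [(2,3) (6,3) (6,6) (14/5,6) (2,4)]
5. Canonical ring: [(2,3) (6,3) (6,6) (14/5,6) (2,4)]

Clipped polygon: [(2,3) (6,3) (6,6) (14/5,6) (2,4)]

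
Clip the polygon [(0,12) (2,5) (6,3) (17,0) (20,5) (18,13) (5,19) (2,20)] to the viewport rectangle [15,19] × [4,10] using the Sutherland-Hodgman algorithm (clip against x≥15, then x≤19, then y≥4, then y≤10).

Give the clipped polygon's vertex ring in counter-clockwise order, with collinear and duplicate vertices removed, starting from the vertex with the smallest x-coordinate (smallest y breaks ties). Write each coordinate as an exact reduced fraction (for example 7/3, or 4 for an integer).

Clipped polygon: [(15,4) (19,4) (19,9) (75/4,10) (15,10)]

1. After x ≥ 15: [(15,6/11) (17,0) (20,5) (18,13) (15,187/13)]
2. After x ≤ 19: [(15,6/11) (17,0) (19,10/3) (19,9) (18,13) (15,187/13)]
3. After y ≥ 4: [(15,4) (19,4) (19,9) (18,13) (15,187/13)]
4. After y ≤ 10: [(15,10) (15,4) (19,4) (19,9) (75/4,10)]
5. Canonical ring: [(15,4) (19,4) (19,9) (75/4,10) (15,10)]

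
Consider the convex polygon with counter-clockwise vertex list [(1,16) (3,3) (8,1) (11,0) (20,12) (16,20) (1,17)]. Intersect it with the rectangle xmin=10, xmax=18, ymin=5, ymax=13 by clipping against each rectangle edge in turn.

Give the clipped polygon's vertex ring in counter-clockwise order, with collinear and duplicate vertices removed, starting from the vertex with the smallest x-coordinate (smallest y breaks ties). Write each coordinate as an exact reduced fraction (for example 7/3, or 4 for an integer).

1. After x ≥ 10: [(10,1/3) (11,0) (20,12) (16,20) (10,94/5)]
2. After x ≤ 18: [(10,1/3) (11,0) (18,28/3) (18,16) (16,20) (10,94/5)]
3. After y ≥ 5: [(10,5) (59/4,5) (18,28/3) (18,16) (16,20) (10,94/5)]
4. After y ≤ 13: [(10,13) (10,5) (59/4,5) (18,28/3) (18,13)]
5. Canonical ring: [(10,5) (59/4,5) (18,28/3) (18,13) (10,13)]

Clipped polygon: [(10,5) (59/4,5) (18,28/3) (18,13) (10,13)]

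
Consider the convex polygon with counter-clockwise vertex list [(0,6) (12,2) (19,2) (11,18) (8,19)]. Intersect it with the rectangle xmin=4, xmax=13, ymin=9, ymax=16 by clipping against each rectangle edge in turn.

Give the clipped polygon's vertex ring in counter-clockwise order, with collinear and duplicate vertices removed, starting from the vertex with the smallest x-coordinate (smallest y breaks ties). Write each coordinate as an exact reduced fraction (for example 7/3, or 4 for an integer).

Clipped polygon: [(4,9) (13,9) (13,14) (12,16) (80/13,16) (4,25/2)]

1. After x ≥ 4: [(4,25/2) (4,14/3) (12,2) (19,2) (11,18) (8,19)]
2. After x ≤ 13: [(4,25/2) (4,14/3) (12,2) (13,2) (13,14) (11,18) (8,19)]
3. After y ≥ 9: [(4,25/2) (4,9) (13,9) (13,14) (11,18) (8,19)]
4. After y ≤ 16: [(80/13,16) (4,25/2) (4,9) (13,9) (13,14) (12,16)]
5. Canonical ring: [(4,9) (13,9) (13,14) (12,16) (80/13,16) (4,25/2)]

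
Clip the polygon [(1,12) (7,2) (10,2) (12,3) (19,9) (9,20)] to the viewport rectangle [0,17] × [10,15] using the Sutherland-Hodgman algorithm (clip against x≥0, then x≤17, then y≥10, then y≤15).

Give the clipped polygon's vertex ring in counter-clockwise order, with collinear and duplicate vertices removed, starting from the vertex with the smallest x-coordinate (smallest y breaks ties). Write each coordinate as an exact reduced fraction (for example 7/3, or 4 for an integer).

Clipped polygon: [(1,12) (11/5,10) (17,10) (17,56/5) (149/11,15) (4,15)]

1. After x ≥ 0: [(1,12) (7,2) (10,2) (12,3) (19,9) (9,20)]
2. After x ≤ 17: [(1,12) (7,2) (10,2) (12,3) (17,51/7) (17,56/5) (9,20)]
3. After y ≥ 10: [(1,12) (11/5,10) (17,10) (17,56/5) (9,20)]
4. After y ≤ 15: [(4,15) (1,12) (11/5,10) (17,10) (17,56/5) (149/11,15)]
5. Canonical ring: [(1,12) (11/5,10) (17,10) (17,56/5) (149/11,15) (4,15)]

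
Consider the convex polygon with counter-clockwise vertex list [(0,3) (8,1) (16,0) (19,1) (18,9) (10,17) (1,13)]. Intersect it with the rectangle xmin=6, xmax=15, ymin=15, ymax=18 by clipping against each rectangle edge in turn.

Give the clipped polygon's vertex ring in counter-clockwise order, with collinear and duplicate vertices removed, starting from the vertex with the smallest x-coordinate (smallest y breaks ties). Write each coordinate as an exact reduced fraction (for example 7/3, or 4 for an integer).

Clipped polygon: [(6,15) (12,15) (10,17) (6,137/9)]

1. After x ≥ 6: [(6,3/2) (8,1) (16,0) (19,1) (18,9) (10,17) (6,137/9)]
2. After x ≤ 15: [(6,3/2) (8,1) (15,1/8) (15,12) (10,17) (6,137/9)]
3. After y ≥ 15: [(6,15) (12,15) (10,17) (6,137/9)]
4. After y ≤ 18: [(6,15) (12,15) (10,17) (6,137/9)]
5. Canonical ring: [(6,15) (12,15) (10,17) (6,137/9)]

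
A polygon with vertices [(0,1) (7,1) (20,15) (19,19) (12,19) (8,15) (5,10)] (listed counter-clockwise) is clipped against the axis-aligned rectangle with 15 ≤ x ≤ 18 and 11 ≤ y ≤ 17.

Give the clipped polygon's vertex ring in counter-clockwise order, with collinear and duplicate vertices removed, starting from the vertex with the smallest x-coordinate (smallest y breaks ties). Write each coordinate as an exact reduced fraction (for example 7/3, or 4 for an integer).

Clipped polygon: [(15,11) (114/7,11) (18,167/13) (18,17) (15,17)]

1. After x ≥ 15: [(15,125/13) (20,15) (19,19) (15,19)]
2. After x ≤ 18: [(15,125/13) (18,167/13) (18,19) (15,19)]
3. After y ≥ 11: [(15,11) (114/7,11) (18,167/13) (18,19) (15,19)]
4. After y ≤ 17: [(15,17) (15,11) (114/7,11) (18,167/13) (18,17)]
5. Canonical ring: [(15,11) (114/7,11) (18,167/13) (18,17) (15,17)]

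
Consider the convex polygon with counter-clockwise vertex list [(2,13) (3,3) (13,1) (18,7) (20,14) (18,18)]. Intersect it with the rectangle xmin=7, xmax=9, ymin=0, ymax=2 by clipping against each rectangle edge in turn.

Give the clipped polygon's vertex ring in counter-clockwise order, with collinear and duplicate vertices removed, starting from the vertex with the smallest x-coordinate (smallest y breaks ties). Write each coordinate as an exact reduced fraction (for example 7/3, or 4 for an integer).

1. After x ≥ 7: [(7,233/16) (7,11/5) (13,1) (18,7) (20,14) (18,18)]
2. After x ≤ 9: [(9,243/16) (7,233/16) (7,11/5) (9,9/5)]
3. After y ≥ 0: [(9,243/16) (7,233/16) (7,11/5) (9,9/5)]
4. After y ≤ 2: [(9,2) (8,2) (9,9/5)]
5. Canonical ring: [(8,2) (9,9/5) (9,2)]

Clipped polygon: [(8,2) (9,9/5) (9,2)]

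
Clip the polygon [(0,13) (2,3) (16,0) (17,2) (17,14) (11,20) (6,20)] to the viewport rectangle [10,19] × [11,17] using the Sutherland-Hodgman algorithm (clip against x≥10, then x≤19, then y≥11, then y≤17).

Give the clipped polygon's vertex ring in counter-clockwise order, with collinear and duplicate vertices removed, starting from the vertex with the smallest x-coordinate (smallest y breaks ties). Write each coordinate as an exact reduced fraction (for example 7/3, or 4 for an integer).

1. After x ≥ 10: [(10,9/7) (16,0) (17,2) (17,14) (11,20) (10,20)]
2. After x ≤ 19: [(10,9/7) (16,0) (17,2) (17,14) (11,20) (10,20)]
3. After y ≥ 11: [(10,11) (17,11) (17,14) (11,20) (10,20)]
4. After y ≤ 17: [(10,17) (10,11) (17,11) (17,14) (14,17)]
5. Canonical ring: [(10,11) (17,11) (17,14) (14,17) (10,17)]

Clipped polygon: [(10,11) (17,11) (17,14) (14,17) (10,17)]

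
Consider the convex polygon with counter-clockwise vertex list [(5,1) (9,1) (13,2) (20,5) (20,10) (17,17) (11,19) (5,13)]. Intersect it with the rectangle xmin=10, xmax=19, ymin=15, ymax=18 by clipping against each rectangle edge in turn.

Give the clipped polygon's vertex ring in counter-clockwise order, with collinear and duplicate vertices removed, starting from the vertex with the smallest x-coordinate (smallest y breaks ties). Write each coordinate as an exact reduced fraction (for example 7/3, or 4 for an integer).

1. After x ≥ 10: [(10,5/4) (13,2) (20,5) (20,10) (17,17) (11,19) (10,18)]
2. After x ≤ 19: [(10,5/4) (13,2) (19,32/7) (19,37/3) (17,17) (11,19) (10,18)]
3. After y ≥ 15: [(10,15) (125/7,15) (17,17) (11,19) (10,18)]
4. After y ≤ 18: [(10,15) (125/7,15) (17,17) (14,18) (10,18) (10,18)]
5. Canonical ring: [(10,15) (125/7,15) (17,17) (14,18) (10,18)]

Clipped polygon: [(10,15) (125/7,15) (17,17) (14,18) (10,18)]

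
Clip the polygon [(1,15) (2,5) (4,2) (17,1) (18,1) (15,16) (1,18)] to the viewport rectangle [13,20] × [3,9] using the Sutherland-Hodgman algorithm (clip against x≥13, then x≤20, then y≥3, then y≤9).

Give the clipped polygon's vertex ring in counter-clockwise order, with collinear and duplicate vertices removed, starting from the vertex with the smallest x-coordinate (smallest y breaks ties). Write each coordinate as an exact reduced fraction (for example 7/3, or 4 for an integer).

Clipped polygon: [(13,3) (88/5,3) (82/5,9) (13,9)]

1. After x ≥ 13: [(13,17/13) (17,1) (18,1) (15,16) (13,114/7)]
2. After x ≤ 20: [(13,17/13) (17,1) (18,1) (15,16) (13,114/7)]
3. After y ≥ 3: [(13,3) (88/5,3) (15,16) (13,114/7)]
4. After y ≤ 9: [(13,9) (13,3) (88/5,3) (82/5,9)]
5. Canonical ring: [(13,3) (88/5,3) (82/5,9) (13,9)]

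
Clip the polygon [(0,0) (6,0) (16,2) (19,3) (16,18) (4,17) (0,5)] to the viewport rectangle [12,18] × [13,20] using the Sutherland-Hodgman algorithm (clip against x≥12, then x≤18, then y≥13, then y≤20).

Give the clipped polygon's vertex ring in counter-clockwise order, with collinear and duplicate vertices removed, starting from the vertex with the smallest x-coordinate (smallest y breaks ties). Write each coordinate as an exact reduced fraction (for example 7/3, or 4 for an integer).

1. After x ≥ 12: [(12,6/5) (16,2) (19,3) (16,18) (12,53/3)]
2. After x ≤ 18: [(12,6/5) (16,2) (18,8/3) (18,8) (16,18) (12,53/3)]
3. After y ≥ 13: [(12,13) (17,13) (16,18) (12,53/3)]
4. After y ≤ 20: [(12,13) (17,13) (16,18) (12,53/3)]
5. Canonical ring: [(12,13) (17,13) (16,18) (12,53/3)]

Clipped polygon: [(12,13) (17,13) (16,18) (12,53/3)]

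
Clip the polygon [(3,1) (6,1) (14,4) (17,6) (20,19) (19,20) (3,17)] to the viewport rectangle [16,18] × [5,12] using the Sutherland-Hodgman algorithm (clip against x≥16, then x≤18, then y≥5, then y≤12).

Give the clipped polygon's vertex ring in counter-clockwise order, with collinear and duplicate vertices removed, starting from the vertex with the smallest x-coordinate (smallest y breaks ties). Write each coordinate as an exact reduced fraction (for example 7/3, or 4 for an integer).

1. After x ≥ 16: [(16,16/3) (17,6) (20,19) (19,20) (16,311/16)]
2. After x ≤ 18: [(16,16/3) (17,6) (18,31/3) (18,317/16) (16,311/16)]
3. After y ≥ 5: [(16,16/3) (17,6) (18,31/3) (18,317/16) (16,311/16)]
4. After y ≤ 12: [(16,12) (16,16/3) (17,6) (18,31/3) (18,12)]
5. Canonical ring: [(16,16/3) (17,6) (18,31/3) (18,12) (16,12)]

Clipped polygon: [(16,16/3) (17,6) (18,31/3) (18,12) (16,12)]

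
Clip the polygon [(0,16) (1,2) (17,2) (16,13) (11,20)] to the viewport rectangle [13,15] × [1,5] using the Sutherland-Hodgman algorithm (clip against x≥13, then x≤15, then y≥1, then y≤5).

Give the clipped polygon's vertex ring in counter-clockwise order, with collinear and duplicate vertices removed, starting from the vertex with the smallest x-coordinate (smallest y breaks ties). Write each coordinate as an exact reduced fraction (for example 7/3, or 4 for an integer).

1. After x ≥ 13: [(13,2) (17,2) (16,13) (13,86/5)]
2. After x ≤ 15: [(13,2) (15,2) (15,72/5) (13,86/5)]
3. After y ≥ 1: [(13,2) (15,2) (15,72/5) (13,86/5)]
4. After y ≤ 5: [(13,5) (13,2) (15,2) (15,5)]
5. Canonical ring: [(13,2) (15,2) (15,5) (13,5)]

Clipped polygon: [(13,2) (15,2) (15,5) (13,5)]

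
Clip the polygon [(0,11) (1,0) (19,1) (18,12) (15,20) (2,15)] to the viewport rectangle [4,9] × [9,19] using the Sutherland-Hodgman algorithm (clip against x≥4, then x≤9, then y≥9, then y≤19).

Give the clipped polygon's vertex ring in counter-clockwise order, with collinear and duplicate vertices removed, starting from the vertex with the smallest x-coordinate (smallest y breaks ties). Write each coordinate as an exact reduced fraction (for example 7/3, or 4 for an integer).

Clipped polygon: [(4,9) (9,9) (9,230/13) (4,205/13)]

1. After x ≥ 4: [(4,1/6) (19,1) (18,12) (15,20) (4,205/13)]
2. After x ≤ 9: [(4,1/6) (9,4/9) (9,230/13) (4,205/13)]
3. After y ≥ 9: [(4,9) (9,9) (9,230/13) (4,205/13)]
4. After y ≤ 19: [(4,9) (9,9) (9,230/13) (4,205/13)]
5. Canonical ring: [(4,9) (9,9) (9,230/13) (4,205/13)]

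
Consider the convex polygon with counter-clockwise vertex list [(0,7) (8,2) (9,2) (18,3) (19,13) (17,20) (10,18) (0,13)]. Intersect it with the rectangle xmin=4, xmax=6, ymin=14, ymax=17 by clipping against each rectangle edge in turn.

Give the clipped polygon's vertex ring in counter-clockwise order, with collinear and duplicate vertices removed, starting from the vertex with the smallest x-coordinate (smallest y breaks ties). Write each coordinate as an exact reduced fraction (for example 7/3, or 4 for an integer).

Clipped polygon: [(4,14) (6,14) (6,16) (4,15)]

1. After x ≥ 4: [(4,9/2) (8,2) (9,2) (18,3) (19,13) (17,20) (10,18) (4,15)]
2. After x ≤ 6: [(4,9/2) (6,13/4) (6,16) (4,15)]
3. After y ≥ 14: [(4,14) (6,14) (6,16) (4,15)]
4. After y ≤ 17: [(4,14) (6,14) (6,16) (4,15)]
5. Canonical ring: [(4,14) (6,14) (6,16) (4,15)]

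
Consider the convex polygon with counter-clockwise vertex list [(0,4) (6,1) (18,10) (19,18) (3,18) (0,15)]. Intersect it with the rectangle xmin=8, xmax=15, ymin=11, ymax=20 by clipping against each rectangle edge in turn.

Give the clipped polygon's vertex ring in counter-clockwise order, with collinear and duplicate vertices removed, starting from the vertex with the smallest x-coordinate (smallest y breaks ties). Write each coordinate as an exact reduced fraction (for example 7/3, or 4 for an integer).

Clipped polygon: [(8,11) (15,11) (15,18) (8,18)]

1. After x ≥ 8: [(8,5/2) (18,10) (19,18) (8,18)]
2. After x ≤ 15: [(8,5/2) (15,31/4) (15,18) (8,18)]
3. After y ≥ 11: [(8,11) (15,11) (15,18) (8,18)]
4. After y ≤ 20: [(8,11) (15,11) (15,18) (8,18)]
5. Canonical ring: [(8,11) (15,11) (15,18) (8,18)]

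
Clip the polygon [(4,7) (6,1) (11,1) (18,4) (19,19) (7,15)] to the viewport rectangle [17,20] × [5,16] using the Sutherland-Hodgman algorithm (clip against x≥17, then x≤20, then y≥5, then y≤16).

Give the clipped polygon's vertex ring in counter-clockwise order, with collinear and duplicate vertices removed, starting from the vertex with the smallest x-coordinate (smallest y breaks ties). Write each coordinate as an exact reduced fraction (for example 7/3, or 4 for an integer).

Clipped polygon: [(17,5) (271/15,5) (94/5,16) (17,16)]

1. After x ≥ 17: [(17,25/7) (18,4) (19,19) (17,55/3)]
2. After x ≤ 20: [(17,25/7) (18,4) (19,19) (17,55/3)]
3. After y ≥ 5: [(17,5) (271/15,5) (19,19) (17,55/3)]
4. After y ≤ 16: [(17,16) (17,5) (271/15,5) (94/5,16)]
5. Canonical ring: [(17,5) (271/15,5) (94/5,16) (17,16)]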